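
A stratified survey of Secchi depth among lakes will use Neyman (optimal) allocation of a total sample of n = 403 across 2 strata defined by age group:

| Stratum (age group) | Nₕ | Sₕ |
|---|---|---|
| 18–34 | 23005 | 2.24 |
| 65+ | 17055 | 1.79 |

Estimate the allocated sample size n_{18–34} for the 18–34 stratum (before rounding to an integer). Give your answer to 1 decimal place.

Neyman allocation: nₕ = n·NₕSₕ / Σⱼ NⱼSⱼ.
Σ NⱼSⱼ = 23005·2.24 + 17055·1.79 = 82059.65.
n_{18–34} = 403·23005·2.24 / 82059.65 = 253.1.

253.1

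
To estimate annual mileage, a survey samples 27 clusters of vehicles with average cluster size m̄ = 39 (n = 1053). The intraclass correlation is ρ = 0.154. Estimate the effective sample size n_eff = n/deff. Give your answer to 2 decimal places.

deff = 1 + (39 − 1)·0.154 = 1 + 5.852 = 6.852.
n_eff = 1053 / 6.852 = 153.68.

153.68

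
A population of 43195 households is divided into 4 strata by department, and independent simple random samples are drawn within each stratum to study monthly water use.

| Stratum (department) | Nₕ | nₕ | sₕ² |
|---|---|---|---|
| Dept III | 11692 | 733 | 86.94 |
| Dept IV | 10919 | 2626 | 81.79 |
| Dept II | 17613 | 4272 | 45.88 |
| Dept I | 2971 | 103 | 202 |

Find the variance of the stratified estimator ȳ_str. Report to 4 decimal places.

Var(ȳ_str) = Σₕ Wₕ²(1 − fₕ)sₕ²/nₕ with Wₕ = Nₕ/N, N = 43195.
Dept III: Wₕ = 0.27067948; term = 0.27067948²·(1 − 0.06269244)·86.94/733 = 0.0081453254.
Dept IV: Wₕ = 0.25278389; term = 0.25278389²·(1 − 0.24049821)·81.79/2626 = 0.0015115867.
Dept II: Wₕ = 0.40775553; term = 0.40775553²·(1 − 0.24254812)·45.88/4272 = 0.0013525301.
Dept I: Wₕ = 0.06878111; term = 0.06878111²·(1 − 0.03466846)·202/103 = 0.0089563073.
Sum = 0.01996575.

0.0200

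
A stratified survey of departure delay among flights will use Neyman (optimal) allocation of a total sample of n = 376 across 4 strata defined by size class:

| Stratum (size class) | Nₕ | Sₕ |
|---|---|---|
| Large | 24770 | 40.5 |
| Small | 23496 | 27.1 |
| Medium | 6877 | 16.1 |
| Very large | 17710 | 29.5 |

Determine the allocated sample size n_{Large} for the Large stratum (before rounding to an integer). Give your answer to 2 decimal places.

Neyman allocation: nₕ = n·NₕSₕ / Σⱼ NⱼSⱼ.
Σ NⱼSⱼ = 24770·40.5 + 23496·27.1 + 6877·16.1 + 17710·29.5 = 2.2730913 × 10^6.
n_{Large} = 376·24770·40.5 / (2.2730913 × 10^6) = 165.94.

165.94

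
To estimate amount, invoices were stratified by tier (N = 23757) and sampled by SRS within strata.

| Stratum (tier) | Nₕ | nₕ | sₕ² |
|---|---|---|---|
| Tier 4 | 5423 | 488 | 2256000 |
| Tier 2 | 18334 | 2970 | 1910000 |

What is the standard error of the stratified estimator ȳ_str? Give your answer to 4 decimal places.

23.2417

Var(ȳ_str) = Σₕ Wₕ²(1 − fₕ)sₕ²/nₕ with Wₕ = Nₕ/N, N = 23757.
Tier 4: Wₕ = 0.22826956; term = 0.22826956²·(1 − 0.08998709)·2256000/488 = 219.21125.
Tier 2: Wₕ = 0.77173044; term = 0.77173044²·(1 − 0.16199411)·1910000/2970 = 320.96321.
Sum = 540.17446.
SE = √(540.17446) = 23.2417.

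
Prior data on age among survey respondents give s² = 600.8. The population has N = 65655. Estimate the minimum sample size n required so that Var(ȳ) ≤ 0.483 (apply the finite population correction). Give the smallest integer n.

1221

Without fpc, n₀ = s²/D = 600.8/0.483 = 1243.8923.
With fpc, (1 − n/N)·s²/n ≤ D requires n ≥ n₀/(1 + n₀/N) = 1243.8923/(1 + 1243.8923/65655) = 1220.7638.
Rounding up, n = 1221.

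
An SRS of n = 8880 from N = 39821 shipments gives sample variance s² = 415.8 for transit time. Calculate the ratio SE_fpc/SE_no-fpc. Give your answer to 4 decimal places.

f = n/N = 8880/39821 = 0.22299792.
SE_no-fpc = √(s²/n) = 0.21638929; SE_fpc = √((1−f)s²/n) = 0.19074223.
Ratio = √(1−f) = 0.88147722.

0.8815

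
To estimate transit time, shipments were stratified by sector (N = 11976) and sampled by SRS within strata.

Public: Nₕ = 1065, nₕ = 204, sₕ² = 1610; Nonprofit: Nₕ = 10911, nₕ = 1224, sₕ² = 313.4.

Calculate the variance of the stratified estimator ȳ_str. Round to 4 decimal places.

Var(ȳ_str) = Σₕ Wₕ²(1 − fₕ)sₕ²/nₕ with Wₕ = Nₕ/N, N = 11976.
Public: Wₕ = 0.08892786; term = 0.08892786²·(1 − 0.19154930)·1610/204 = 0.050457403.
Nonprofit: Wₕ = 0.91107214; term = 0.91107214²·(1 − 0.11218037)·313.4/1224 = 0.18868955.
Sum = 0.23914695.

0.2391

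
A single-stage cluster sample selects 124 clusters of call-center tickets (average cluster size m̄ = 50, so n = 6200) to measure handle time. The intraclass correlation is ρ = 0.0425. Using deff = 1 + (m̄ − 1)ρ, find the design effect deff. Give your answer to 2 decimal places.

3.08

deff = 1 + (50 − 1)·0.0425 = 1 + 2.0825 = 3.0825.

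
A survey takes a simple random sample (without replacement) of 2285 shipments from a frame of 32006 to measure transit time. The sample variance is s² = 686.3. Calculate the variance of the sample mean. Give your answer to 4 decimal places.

Under SRS without replacement, Var(ȳ) = (1 − f)·s²/n with f = n/N = 2285/32006 = 0.07139286.
Var(ȳ) = (1 − 0.07139286)·686.3/2285 = 0.92860714·0.30035011 = 0.27890725.

0.2789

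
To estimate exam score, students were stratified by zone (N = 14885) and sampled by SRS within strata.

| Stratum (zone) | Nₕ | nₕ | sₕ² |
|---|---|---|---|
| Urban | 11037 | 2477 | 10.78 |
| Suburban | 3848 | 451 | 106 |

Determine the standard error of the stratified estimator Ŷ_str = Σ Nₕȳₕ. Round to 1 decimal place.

1866.4

Var(Ŷ_str) = Σₕ Nₕ²(1 − fₕ)sₕ²/nₕ.
Urban: 11037²·(1 − 2477/11037)·10.78/2477 = 411166.35.
Suburban: 3848²·(1 − 451/3848)·106/451 = 3.0722739 × 10^6.
Sum = 3.4834403 × 10^6.
SE = √(3.4834403 × 10^6) = 1866.4.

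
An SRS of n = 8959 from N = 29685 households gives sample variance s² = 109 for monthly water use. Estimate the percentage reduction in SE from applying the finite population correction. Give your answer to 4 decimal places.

16.4418

f = n/N = 8959/29685 = 0.30180226.
SE_no-fpc = √(s²/n) = 0.11030202; SE_fpc = √((1−f)s²/n) = 0.092166416.
Ratio = √(1−f) = 0.83558228. Reduction = 100·(1 − 0.83558228) = 16.4418%.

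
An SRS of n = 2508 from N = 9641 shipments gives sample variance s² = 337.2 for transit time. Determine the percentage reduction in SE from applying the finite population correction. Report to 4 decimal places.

13.9848

f = n/N = 2508/9641 = 0.26013899.
SE_no-fpc = √(s²/n) = 0.36667392; SE_fpc = √((1−f)s²/n) = 0.31539521.
Ratio = √(1−f) = 0.86015174. Reduction = 100·(1 − 0.86015174) = 13.9848%.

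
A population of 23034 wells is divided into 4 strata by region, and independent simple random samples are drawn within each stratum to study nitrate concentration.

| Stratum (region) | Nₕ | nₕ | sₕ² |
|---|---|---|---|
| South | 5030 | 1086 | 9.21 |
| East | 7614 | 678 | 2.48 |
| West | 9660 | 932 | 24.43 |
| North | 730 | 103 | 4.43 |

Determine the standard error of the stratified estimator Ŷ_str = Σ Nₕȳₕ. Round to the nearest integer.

1610

Var(Ŷ_str) = Σₕ Nₕ²(1 − fₕ)sₕ²/nₕ.
South: 5030²·(1 − 1086/5030)·9.21/1086 = 168242.11.
East: 7614²·(1 − 678/7614)·2.48/678 = 193171.9.
West: 9660²·(1 − 932/9660)·24.43/932 = 2.2100364 × 10^6.
North: 730²·(1 − 103/730)·4.43/103 = 19685.974.
Sum = 2.5911364 × 10^6.
SE = √(2.5911364 × 10^6) = 1610.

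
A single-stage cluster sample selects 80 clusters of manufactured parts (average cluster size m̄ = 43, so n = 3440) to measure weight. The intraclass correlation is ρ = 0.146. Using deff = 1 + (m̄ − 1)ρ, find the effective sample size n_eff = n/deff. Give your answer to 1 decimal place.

deff = 1 + (43 − 1)·0.146 = 1 + 6.132 = 7.132.
n_eff = 3440 / 7.132 = 482.3.

482.3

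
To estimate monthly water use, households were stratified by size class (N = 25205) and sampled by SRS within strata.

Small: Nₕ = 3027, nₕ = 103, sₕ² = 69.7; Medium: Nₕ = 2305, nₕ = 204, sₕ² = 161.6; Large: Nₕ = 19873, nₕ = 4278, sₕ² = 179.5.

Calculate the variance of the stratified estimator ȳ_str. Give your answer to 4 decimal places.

Var(ȳ_str) = Σₕ Wₕ²(1 − fₕ)sₕ²/nₕ with Wₕ = Nₕ/N, N = 25205.
Small: Wₕ = 0.12009522; term = 0.12009522²·(1 − 0.03402709)·69.7/103 = 0.0094278343.
Medium: Wₕ = 0.09145011; term = 0.09145011²·(1 − 0.08850325)·161.6/204 = 0.0060385792.
Large: Wₕ = 0.78845467; term = 0.78845467²·(1 − 0.21526695)·179.5/4278 = 0.020469116.
Sum = 0.03593553.

0.0359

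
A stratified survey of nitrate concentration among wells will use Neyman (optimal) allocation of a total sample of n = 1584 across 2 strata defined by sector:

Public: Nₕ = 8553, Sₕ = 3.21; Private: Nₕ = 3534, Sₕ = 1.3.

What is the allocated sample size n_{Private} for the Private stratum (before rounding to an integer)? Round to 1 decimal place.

227.1

Neyman allocation: nₕ = n·NₕSₕ / Σⱼ NⱼSⱼ.
Σ NⱼSⱼ = 8553·3.21 + 3534·1.3 = 32049.33.
n_{Private} = 1584·3534·1.3 / 32049.33 = 227.1.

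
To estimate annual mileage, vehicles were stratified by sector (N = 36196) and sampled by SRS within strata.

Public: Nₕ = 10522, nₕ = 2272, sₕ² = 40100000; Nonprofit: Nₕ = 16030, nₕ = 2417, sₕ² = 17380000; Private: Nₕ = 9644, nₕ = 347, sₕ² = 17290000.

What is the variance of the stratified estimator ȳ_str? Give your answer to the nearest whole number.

5777

Var(ȳ_str) = Σₕ Wₕ²(1 − fₕ)sₕ²/nₕ with Wₕ = Nₕ/N, N = 36196.
Public: Wₕ = 0.29069510; term = 0.29069510²·(1 − 0.21592853)·40100000/2272 = 1169.4109.
Nonprofit: Wₕ = 0.44286662; term = 0.44286662²·(1 − 0.15077979)·17380000/2417 = 1197.676.
Private: Wₕ = 0.26643828; term = 0.26643828²·(1 − 0.03598092)·17290000/347 = 3409.9216.
Sum = 5777.0085.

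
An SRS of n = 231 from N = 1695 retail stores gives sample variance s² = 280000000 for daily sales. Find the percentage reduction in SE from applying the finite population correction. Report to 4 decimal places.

f = n/N = 231/1695 = 0.13628319.
SE_no-fpc = √(s²/n) = 1100.9638; SE_fpc = √((1−f)s²/n) = 1023.1957.
Ratio = √(1−f) = 0.92936366. Reduction = 100·(1 − 0.92936366) = 7.0636%.

7.0636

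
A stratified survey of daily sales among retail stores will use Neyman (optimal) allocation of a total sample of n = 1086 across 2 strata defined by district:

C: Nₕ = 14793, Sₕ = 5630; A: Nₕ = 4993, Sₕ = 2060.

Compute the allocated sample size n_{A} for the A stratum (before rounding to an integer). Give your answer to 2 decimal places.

Neyman allocation: nₕ = n·NₕSₕ / Σⱼ NⱼSⱼ.
Σ NⱼSⱼ = 14793·5630 + 4993·2060 = 9.357017 × 10^7.
n_{A} = 1086·4993·2060 / (9.357017 × 10^7) = 119.38.

119.38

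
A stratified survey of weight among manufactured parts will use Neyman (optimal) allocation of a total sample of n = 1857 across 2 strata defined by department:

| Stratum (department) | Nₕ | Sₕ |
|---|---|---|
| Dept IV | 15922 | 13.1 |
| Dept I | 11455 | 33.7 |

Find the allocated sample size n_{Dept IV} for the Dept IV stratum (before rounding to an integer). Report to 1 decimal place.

651.4

Neyman allocation: nₕ = n·NₕSₕ / Σⱼ NⱼSⱼ.
Σ NⱼSⱼ = 15922·13.1 + 11455·33.7 = 594611.7.
n_{Dept IV} = 1857·15922·13.1 / 594611.7 = 651.4.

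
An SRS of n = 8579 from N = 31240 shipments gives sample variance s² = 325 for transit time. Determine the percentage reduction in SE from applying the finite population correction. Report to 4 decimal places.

f = n/N = 8579/31240 = 0.27461588.
SE_no-fpc = √(s²/n) = 0.19463608; SE_fpc = √((1−f)s²/n) = 0.16577055.
Ratio = √(1−f) = 0.85169485. Reduction = 100·(1 − 0.85169485) = 14.8305%.

14.8305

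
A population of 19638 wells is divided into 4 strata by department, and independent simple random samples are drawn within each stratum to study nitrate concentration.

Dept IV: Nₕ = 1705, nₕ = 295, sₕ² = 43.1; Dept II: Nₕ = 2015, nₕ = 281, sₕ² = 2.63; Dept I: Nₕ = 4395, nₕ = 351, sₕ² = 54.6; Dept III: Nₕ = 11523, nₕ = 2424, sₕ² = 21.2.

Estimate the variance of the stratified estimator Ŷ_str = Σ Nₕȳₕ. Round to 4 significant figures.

4.066 × 10^6

Var(Ŷ_str) = Σₕ Nₕ²(1 − fₕ)sₕ²/nₕ.
Dept IV: 1705²·(1 − 295/1705)·43.1/295 = 351235.78.
Dept II: 2015²·(1 − 281/2015)·2.63/281 = 32701.944.
Dept I: 4395²·(1 − 351/4395)·54.6/351 = 2.764748 × 10^6.
Dept III: 11523²·(1 − 2424/11523)·21.2/2424 = 916985.51.
Sum = 4.0656712 × 10^6.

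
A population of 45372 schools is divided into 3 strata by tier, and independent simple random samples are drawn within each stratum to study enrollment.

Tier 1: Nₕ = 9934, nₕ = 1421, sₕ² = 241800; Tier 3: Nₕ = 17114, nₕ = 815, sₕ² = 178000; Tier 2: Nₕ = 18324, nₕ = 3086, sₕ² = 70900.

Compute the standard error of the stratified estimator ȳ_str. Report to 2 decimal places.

Var(ȳ_str) = Σₕ Wₕ²(1 − fₕ)sₕ²/nₕ with Wₕ = Nₕ/N, N = 45372.
Tier 1: Wₕ = 0.21894561; term = 0.21894561²·(1 − 0.14304409)·241800/1421 = 6.9902573.
Tier 3: Wₕ = 0.37719298; term = 0.37719298²·(1 − 0.04762183)·178000/815 = 29.593684.
Tier 2: Wₕ = 0.40386141; term = 0.40386141²·(1 − 0.16841301)·70900/3086 = 3.1161813.
Sum = 39.700123.
SE = √(39.700123) = 6.30.

6.30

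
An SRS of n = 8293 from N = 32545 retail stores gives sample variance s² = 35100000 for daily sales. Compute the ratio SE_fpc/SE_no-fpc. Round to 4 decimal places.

f = n/N = 8293/32545 = 0.25481641.
SE_no-fpc = √(s²/n) = 65.057553; SE_fpc = √((1−f)s²/n) = 56.160293.
Ratio = √(1−f) = 0.86324017.

0.8632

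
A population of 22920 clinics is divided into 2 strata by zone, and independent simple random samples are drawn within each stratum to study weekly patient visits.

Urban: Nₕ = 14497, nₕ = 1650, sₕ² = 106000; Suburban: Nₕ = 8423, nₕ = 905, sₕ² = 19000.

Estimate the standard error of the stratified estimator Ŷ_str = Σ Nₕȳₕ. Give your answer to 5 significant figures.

Var(Ŷ_str) = Σₕ Nₕ²(1 − fₕ)sₕ²/nₕ.
Urban: 14497²·(1 − 1650/14497)·106000/1650 = 1.1964699 × 10^10.
Suburban: 8423²·(1 − 905/8423)·19000/905 = 1.3294565 × 10^9.
Sum = 1.3294156 × 10^10.
SE = √(1.3294156 × 10^10) = 115300.

115300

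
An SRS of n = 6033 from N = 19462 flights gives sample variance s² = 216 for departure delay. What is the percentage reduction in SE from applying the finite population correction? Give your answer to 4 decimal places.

16.9331

f = n/N = 6033/19462 = 0.30998870.
SE_no-fpc = √(s²/n) = 0.18921703; SE_fpc = √((1−f)s²/n) = 0.15717675.
Ratio = √(1−f) = 0.83066919. Reduction = 100·(1 − 0.83066919) = 16.9331%.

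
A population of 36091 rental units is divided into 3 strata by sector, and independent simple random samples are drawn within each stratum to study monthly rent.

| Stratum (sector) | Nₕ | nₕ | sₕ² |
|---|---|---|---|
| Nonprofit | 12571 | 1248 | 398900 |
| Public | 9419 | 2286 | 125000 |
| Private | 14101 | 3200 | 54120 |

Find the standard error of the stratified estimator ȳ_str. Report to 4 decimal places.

Var(ȳ_str) = Σₕ Wₕ²(1 − fₕ)sₕ²/nₕ with Wₕ = Nₕ/N, N = 36091.
Nonprofit: Wₕ = 0.34831398; term = 0.34831398²·(1 − 0.09927611)·398900/1248 = 34.928743.
Public: Wₕ = 0.26097919; term = 0.26097919²·(1 − 0.24270092)·125000/2286 = 2.8204147.
Private: Wₕ = 0.39070682; term = 0.39070682²·(1 − 0.22693426)·54120/3200 = 1.9958423.
Sum = 39.745.
SE = √(39.745) = 6.3044.

6.3044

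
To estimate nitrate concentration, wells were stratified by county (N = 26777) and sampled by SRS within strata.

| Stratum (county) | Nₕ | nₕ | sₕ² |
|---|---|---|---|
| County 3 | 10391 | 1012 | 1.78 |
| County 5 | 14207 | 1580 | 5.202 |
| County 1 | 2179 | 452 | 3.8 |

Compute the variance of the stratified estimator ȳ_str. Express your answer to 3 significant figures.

0.00111

Var(ȳ_str) = Σₕ Wₕ²(1 − fₕ)sₕ²/nₕ with Wₕ = Nₕ/N, N = 26777.
County 3: Wₕ = 0.38805691; term = 0.38805691²·(1 − 0.09739197)·1.78/1012 = 2.3907245 × 10^-4.
County 5: Wₕ = 0.53056728; term = 0.53056728²·(1 − 0.11121278)·5.202/1580 = 8.2374347 × 10^-4.
County 1: Wₕ = 0.08137581; term = 0.08137581²·(1 − 0.20743460)·3.8/452 = 4.4123595 × 10^-5.
Sum = 0.0011069395.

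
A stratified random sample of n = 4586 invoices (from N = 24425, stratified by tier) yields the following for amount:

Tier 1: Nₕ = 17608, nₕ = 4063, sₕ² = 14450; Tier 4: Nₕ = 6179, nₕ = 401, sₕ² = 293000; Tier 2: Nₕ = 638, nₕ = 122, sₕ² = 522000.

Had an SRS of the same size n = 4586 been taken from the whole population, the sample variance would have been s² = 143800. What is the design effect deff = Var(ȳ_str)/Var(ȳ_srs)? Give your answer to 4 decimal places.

Var(ȳ_str) = Σ Wₕ²(1−fₕ)sₕ²/nₕ with Wₕ = Nₕ/24425:
  Tier 1: (17608/24425)²·(1−4063/17608)·14450/4063 = 1.4218079
  Tier 4: (6179/24425)²·(1−401/6179)·293000/401 = 43.727015
  Tier 2: (638/24425)²·(1−122/638)·522000/122 = 2.3610866
  → Var(ȳ_str) = 47.50991.
Var(ȳ_srs) = (1 − 4586/24425)·143800/4586 = 25.468891.
deff = 47.50991 / 25.468891 = 1.8654.

1.8654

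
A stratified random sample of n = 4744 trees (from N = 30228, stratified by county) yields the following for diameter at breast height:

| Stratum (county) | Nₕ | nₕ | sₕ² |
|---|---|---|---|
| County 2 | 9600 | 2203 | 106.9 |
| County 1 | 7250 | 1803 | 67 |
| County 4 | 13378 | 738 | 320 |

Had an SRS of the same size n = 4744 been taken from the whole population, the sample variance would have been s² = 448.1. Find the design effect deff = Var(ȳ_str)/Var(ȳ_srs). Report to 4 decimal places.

Var(ȳ_str) = Σ Wₕ²(1−fₕ)sₕ²/nₕ with Wₕ = Nₕ/30228:
  County 2: (9600/30228)²·(1−2203/9600)·106.9/2203 = 0.0037711276
  County 1: (7250/30228)²·(1−1803/7250)·67/1803 = 0.0016060373
  County 4: (13378/30228)²·(1−738/13378)·320/738 = 0.08024409
  → Var(ȳ_str) = 0.085621255.
Var(ȳ_srs) = (1 − 4744/30228)·448.1/4744 = 0.079632151.
deff = 0.085621255 / 0.079632151 = 1.0752.

1.0752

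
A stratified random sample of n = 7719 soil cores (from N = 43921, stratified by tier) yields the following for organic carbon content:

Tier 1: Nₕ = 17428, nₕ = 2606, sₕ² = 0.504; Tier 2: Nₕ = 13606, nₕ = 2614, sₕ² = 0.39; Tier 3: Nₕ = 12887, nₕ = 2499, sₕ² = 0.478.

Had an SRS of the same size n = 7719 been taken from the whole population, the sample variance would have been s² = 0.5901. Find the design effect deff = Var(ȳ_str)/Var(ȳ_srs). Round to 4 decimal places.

Var(ȳ_str) = Σ Wₕ²(1−fₕ)sₕ²/nₕ with Wₕ = Nₕ/43921:
  Tier 1: (17428/43921)²·(1−2606/17428)·0.504/2606 = 2.5897989 × 10^-5
  Tier 2: (13606/43921)²·(1−2614/13606)·0.39/2614 = 1.1567028 × 10^-5
  Tier 3: (12887/43921)²·(1−2499/12887)·0.478/2499 = 1.3273974 × 10^-5
  → Var(ȳ_str) = 5.0738991 × 10^-5.
Var(ȳ_srs) = (1 − 7719/43921)·0.5901/7719 = 6.301224 × 10^-5.
deff = (5.0738991 × 10^-5) / (6.301224 × 10^-5) = 0.8052.

0.8052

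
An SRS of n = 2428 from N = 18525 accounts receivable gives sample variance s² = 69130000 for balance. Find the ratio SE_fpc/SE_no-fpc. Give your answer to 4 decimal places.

f = n/N = 2428/18525 = 0.13106613.
SE_no-fpc = √(s²/n) = 168.73646; SE_fpc = √((1−f)s²/n) = 157.29043.
Ratio = √(1−f) = 0.93216623.

0.9322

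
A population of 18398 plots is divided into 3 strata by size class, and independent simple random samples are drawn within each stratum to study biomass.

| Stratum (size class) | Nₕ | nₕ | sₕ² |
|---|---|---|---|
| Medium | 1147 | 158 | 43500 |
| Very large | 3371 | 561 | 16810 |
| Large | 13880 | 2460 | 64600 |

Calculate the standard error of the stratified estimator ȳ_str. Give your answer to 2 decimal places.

Var(ȳ_str) = Σₕ Wₕ²(1 − fₕ)sₕ²/nₕ with Wₕ = Nₕ/N, N = 18398.
Medium: Wₕ = 0.06234373; term = 0.06234373²·(1 − 0.13775065)·43500/158 = 0.92267903.
Very large: Wₕ = 0.18322644; term = 0.18322644²·(1 − 0.16641946)·16810/561 = 0.83854948.
Large: Wₕ = 0.75442983; term = 0.75442983²·(1 − 0.17723343)·64600/2460 = 12.297356.
Sum = 14.058585.
SE = √(14.058585) = 3.75.

3.75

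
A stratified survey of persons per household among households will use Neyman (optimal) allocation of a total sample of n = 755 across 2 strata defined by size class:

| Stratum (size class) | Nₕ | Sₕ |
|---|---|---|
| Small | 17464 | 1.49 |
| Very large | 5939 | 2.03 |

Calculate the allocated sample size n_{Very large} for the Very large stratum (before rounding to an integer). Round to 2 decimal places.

239.05

Neyman allocation: nₕ = n·NₕSₕ / Σⱼ NⱼSⱼ.
Σ NⱼSⱼ = 17464·1.49 + 5939·2.03 = 38077.53.
n_{Very large} = 755·5939·2.03 / 38077.53 = 239.05.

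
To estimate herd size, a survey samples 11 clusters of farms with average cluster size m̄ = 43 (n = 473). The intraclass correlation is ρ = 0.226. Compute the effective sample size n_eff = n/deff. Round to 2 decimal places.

45.08

deff = 1 + (43 − 1)·0.226 = 1 + 9.492 = 10.492.
n_eff = 473 / 10.492 = 45.08.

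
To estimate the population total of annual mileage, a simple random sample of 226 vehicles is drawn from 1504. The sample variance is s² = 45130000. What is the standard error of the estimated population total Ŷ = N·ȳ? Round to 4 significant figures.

Var(Ŷ) = N²·Var(ȳ) = N²·(1 − n/N)·s²/n.
f = 226/1504 = 0.15026596; Var(ȳ) = 0.84973404·45130000/226 = 169683.62.
Var(Ŷ) = 1504² · 169683.62 = 3.8382706 × 10^11.
SE(Ŷ) = √(3.8382706 × 10^11) = 619500.

619500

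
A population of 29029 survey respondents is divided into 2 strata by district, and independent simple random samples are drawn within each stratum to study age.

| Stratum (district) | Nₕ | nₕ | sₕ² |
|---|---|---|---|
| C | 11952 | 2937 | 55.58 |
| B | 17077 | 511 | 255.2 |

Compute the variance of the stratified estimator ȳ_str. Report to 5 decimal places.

Var(ȳ_str) = Σₕ Wₕ²(1 − fₕ)sₕ²/nₕ with Wₕ = Nₕ/N, N = 29029.
C: Wₕ = 0.41172620; term = 0.41172620²·(1 − 0.24573293)·55.58/2937 = 0.0024196735.
B: Wₕ = 0.58827380; term = 0.58827380²·(1 − 0.02992329)·255.2/511 = 0.16765822.
Sum = 0.17007789.

0.17008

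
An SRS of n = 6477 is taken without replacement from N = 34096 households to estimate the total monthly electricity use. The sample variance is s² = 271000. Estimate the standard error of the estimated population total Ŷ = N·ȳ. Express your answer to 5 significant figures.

198500

Var(Ŷ) = N²·Var(ȳ) = N²·(1 − n/N)·s²/n.
f = 6477/34096 = 0.18996363; Var(ȳ) = 0.81003637·271000/6477 = 33.892212.
Var(Ŷ) = 34096² · 33.892212 = 3.9400958 × 10^10.
SE(Ŷ) = √(3.9400958 × 10^10) = 198500.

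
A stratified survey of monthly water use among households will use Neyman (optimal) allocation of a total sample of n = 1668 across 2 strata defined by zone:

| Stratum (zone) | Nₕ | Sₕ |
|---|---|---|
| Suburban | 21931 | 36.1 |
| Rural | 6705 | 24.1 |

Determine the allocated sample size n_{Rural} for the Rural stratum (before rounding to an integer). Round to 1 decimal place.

Neyman allocation: nₕ = n·NₕSₕ / Σⱼ NⱼSⱼ.
Σ NⱼSⱼ = 21931·36.1 + 6705·24.1 = 953299.6.
n_{Rural} = 1668·6705·24.1 / 953299.6 = 282.7.

282.7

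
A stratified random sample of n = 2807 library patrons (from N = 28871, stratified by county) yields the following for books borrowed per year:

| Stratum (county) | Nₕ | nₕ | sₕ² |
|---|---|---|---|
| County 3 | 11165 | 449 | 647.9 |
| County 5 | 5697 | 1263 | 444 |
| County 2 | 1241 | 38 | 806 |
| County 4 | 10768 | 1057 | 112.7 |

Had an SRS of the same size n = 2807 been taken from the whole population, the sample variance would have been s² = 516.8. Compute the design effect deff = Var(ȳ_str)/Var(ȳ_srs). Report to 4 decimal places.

Var(ȳ_str) = Σ Wₕ²(1−fₕ)sₕ²/nₕ with Wₕ = Nₕ/28871:
  County 3: (11165/28871)²·(1−449/11165)·647.9/449 = 0.20712352
  County 5: (5697/28871)²·(1−1263/5697)·444/1263 = 0.010653636
  County 2: (1241/28871)²·(1−38/1241)·806/38 = 0.037989642
  County 4: (10768/28871)²·(1−1057/10768)·112.7/1057 = 0.013375939
  → Var(ȳ_str) = 0.26914274.
Var(ȳ_srs) = (1 − 2807/28871)·516.8/2807 = 0.16621084.
deff = 0.26914274 / 0.16621084 = 1.6193.

1.6193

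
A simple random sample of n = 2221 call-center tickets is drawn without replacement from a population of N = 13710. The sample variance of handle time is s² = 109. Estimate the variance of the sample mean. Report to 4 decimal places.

Under SRS without replacement, Var(ȳ) = (1 − f)·s²/n with f = n/N = 2221/13710 = 0.16199854.
Var(ȳ) = (1 − 0.16199854)·109/2221 = 0.83800146·0.049076992 = 0.041126591.

0.0411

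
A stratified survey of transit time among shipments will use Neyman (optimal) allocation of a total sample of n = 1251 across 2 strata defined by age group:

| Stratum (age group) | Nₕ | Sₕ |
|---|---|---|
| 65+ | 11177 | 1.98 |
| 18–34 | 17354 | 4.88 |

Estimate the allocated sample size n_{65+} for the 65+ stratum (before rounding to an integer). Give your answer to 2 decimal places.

Neyman allocation: nₕ = n·NₕSₕ / Σⱼ NⱼSⱼ.
Σ NⱼSⱼ = 11177·1.98 + 17354·4.88 = 106817.98.
n_{65+} = 1251·11177·1.98 / 106817.98 = 259.18.

259.18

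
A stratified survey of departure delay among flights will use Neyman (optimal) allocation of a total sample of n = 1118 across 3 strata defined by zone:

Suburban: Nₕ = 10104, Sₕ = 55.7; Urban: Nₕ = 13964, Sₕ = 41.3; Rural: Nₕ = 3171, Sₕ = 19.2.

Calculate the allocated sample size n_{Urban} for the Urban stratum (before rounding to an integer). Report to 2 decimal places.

Neyman allocation: nₕ = n·NₕSₕ / Σⱼ NⱼSⱼ.
Σ NⱼSⱼ = 10104·55.7 + 13964·41.3 + 3171·19.2 = 1.2003892 × 10^6.
n_{Urban} = 1118·13964·41.3 / (1.2003892 × 10^6) = 537.13.

537.13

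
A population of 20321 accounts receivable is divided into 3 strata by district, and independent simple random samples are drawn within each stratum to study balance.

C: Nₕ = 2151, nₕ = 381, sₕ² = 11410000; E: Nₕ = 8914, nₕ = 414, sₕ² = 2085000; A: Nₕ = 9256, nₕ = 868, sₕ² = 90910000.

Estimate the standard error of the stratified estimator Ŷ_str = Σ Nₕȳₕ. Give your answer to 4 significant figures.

2.937 × 10^6

Var(Ŷ_str) = Σₕ Nₕ²(1 − fₕ)sₕ²/nₕ.
C: 2151²·(1 − 381/2151)·11410000/381 = 1.1401824 × 10^11.
E: 8914²·(1 − 414/8914)·2085000/414 = 3.8159025 × 10^11.
A: 9256²·(1 − 868/9256)·90910000/868 = 8.1315568 × 10^12.
Sum = 8.6271653 × 10^12.
SE = √(8.6271653 × 10^12) = 2.937 × 10^6.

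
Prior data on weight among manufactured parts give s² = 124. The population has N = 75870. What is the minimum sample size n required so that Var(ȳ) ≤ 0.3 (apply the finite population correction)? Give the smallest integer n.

Without fpc, n₀ = s²/D = 124/0.3 = 413.3333.
With fpc, (1 − n/N)·s²/n ≤ D requires n ≥ n₀/(1 + n₀/N) = 413.3333/(1 + 413.3333/75870) = 411.0937.
Rounding up, n = 412.

412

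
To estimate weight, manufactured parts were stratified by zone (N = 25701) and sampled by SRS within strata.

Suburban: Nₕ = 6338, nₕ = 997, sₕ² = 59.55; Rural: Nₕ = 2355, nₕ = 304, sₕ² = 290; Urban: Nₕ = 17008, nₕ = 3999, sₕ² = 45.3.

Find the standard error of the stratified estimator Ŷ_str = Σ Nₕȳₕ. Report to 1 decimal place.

Var(Ŷ_str) = Σₕ Nₕ²(1 − fₕ)sₕ²/nₕ.
Suburban: 6338²·(1 − 997/6338)·59.55/997 = 2.0219081 × 10^6.
Rural: 2355²·(1 − 304/2355)·290/304 = 4.607666 × 10^6.
Urban: 17008²·(1 − 3999/17008)·45.3/3999 = 2.5063629 × 10^6.
Sum = 9.135937 × 10^6.
SE = √(9.135937 × 10^6) = 3022.6.

3022.6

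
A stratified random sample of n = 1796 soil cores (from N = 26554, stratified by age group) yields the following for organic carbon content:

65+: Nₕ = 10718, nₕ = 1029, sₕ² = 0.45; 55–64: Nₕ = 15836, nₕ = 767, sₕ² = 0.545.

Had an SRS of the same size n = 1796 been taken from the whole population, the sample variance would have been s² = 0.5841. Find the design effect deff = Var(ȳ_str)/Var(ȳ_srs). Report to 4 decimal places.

1.0055

Var(ȳ_str) = Σ Wₕ²(1−fₕ)sₕ²/nₕ with Wₕ = Nₕ/26554:
  65+: (10718/26554)²·(1−1029/10718)·0.45/1029 = 6.4406537 × 10^-5
  55–64: (15836/26554)²·(1−767/15836)·0.545/767 = 2.4047568 × 10^-4
  → Var(ȳ_str) = 3.0488222 × 10^-4.
Var(ȳ_srs) = (1 − 1796/26554)·0.5841/1796 = 3.0322603 × 10^-4.
deff = (3.0488222 × 10^-4) / (3.0322603 × 10^-4) = 1.0055.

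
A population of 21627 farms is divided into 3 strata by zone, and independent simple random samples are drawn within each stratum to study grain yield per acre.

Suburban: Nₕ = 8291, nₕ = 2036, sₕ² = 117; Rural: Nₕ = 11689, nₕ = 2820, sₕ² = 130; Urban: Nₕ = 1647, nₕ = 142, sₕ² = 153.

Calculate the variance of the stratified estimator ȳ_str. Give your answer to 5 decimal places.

0.02230

Var(ȳ_str) = Σₕ Wₕ²(1 − fₕ)sₕ²/nₕ with Wₕ = Nₕ/N, N = 21627.
Suburban: Wₕ = 0.38336339; term = 0.38336339²·(1 − 0.24556748)·117/2036 = 0.0063716184.
Rural: Wₕ = 0.54048181; term = 0.54048181²·(1 − 0.24125246)·130/2820 = 0.010217713.
Urban: Wₕ = 0.07615481; term = 0.07615481²·(1 − 0.08621736)·153/142 = 0.0057100594.
Sum = 0.022299391.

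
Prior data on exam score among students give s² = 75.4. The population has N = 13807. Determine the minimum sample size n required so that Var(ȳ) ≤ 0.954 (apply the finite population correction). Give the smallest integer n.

Without fpc, n₀ = s²/D = 75.4/0.954 = 79.0356.
With fpc, (1 − n/N)·s²/n ≤ D requires n ≥ n₀/(1 + n₀/N) = 79.0356/(1 + 79.0356/13807) = 78.5858.
Rounding up, n = 79.

79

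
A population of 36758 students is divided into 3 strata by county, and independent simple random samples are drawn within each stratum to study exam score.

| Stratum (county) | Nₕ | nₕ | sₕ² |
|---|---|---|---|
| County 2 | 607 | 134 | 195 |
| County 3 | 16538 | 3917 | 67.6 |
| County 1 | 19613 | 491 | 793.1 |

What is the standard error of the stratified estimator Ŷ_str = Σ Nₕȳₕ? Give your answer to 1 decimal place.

Var(Ŷ_str) = Σₕ Nₕ²(1 − fₕ)sₕ²/nₕ.
County 2: 607²·(1 − 134/607)·195/134 = 417810.78.
County 3: 16538²·(1 − 3917/16538)·67.6/3917 = 3.6022171 × 10^6.
County 1: 19613²·(1 − 491/19613)·793.1/491 = 6.0579237 × 10^8.
Sum = 6.098124 × 10^8.
SE = √(6.098124 × 10^8) = 24694.4.

24694.4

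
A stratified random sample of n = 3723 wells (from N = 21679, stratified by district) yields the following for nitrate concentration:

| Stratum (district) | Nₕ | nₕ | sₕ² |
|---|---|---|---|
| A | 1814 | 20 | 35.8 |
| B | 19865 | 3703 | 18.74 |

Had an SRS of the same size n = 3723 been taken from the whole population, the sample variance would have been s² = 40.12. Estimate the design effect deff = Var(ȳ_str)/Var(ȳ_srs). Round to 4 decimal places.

1.7760

Var(ȳ_str) = Σ Wₕ²(1−fₕ)sₕ²/nₕ with Wₕ = Nₕ/21679:
  A: (1814/21679)²·(1−20/1814)·35.8/20 = 0.01239465
  B: (19865/21679)²·(1−3703/19865)·18.74/3703 = 0.0034571725
  → Var(ȳ_str) = 0.015851823.
Var(ȳ_srs) = (1 − 3723/21679)·40.12/3723 = 0.0089256168.
deff = 0.015851823 / 0.0089256168 = 1.7760.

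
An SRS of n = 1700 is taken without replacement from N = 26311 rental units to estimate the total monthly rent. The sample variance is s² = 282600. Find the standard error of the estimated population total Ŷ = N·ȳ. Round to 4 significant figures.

Var(Ŷ) = N²·Var(ȳ) = N²·(1 − n/N)·s²/n.
f = 1700/26311 = 0.06461176; Var(ȳ) = 0.93538824·282600/1700 = 155.49454.
Var(Ŷ) = 26311² · 155.49454 = 1.0764401 × 10^11.
SE(Ŷ) = √(1.0764401 × 10^11) = 328100.

328100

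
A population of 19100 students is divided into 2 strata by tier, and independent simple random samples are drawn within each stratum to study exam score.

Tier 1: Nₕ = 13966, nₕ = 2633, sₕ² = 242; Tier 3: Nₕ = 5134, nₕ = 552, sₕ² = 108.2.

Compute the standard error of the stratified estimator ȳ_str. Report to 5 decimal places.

Var(ȳ_str) = Σₕ Wₕ²(1 − fₕ)sₕ²/nₕ with Wₕ = Nₕ/N, N = 19100.
Tier 1: Wₕ = 0.73120419; term = 0.73120419²·(1 − 0.18852929)·242/2633 = 0.039876286.
Tier 3: Wₕ = 0.26879581; term = 0.26879581²·(1 − 0.10751850)·108.2/552 = 0.012639573.
Sum = 0.052515859.
SE = √(0.052515859) = 0.22916.

0.22916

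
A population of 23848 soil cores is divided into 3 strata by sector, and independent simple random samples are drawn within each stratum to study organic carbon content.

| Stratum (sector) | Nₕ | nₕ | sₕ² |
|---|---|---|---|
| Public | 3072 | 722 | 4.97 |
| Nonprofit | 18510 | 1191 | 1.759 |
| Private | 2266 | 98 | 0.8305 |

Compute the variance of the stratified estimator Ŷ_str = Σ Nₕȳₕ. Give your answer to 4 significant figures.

Var(Ŷ_str) = Σₕ Nₕ²(1 − fₕ)sₕ²/nₕ.
Public: 3072²·(1 − 722/3072)·4.97/722 = 49694.493.
Nonprofit: 18510²·(1 − 1191/18510)·1.759/1191 = 473460.02.
Private: 2266²·(1 − 98/2266)·0.8305/98 = 41632.524.
Sum = 564787.04.

564800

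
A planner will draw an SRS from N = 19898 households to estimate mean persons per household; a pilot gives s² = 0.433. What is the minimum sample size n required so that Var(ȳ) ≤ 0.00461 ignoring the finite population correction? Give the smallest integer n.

Without fpc, n₀ = s²/D = 0.433/0.00461 = 93.9262.
Rounding up, n = 94.

94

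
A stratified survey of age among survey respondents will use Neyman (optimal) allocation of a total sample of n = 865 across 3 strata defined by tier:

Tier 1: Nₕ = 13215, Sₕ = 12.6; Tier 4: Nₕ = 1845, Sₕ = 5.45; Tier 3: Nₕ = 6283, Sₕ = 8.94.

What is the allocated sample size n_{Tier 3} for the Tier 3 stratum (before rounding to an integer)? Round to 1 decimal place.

Neyman allocation: nₕ = n·NₕSₕ / Σⱼ NⱼSⱼ.
Σ NⱼSⱼ = 13215·12.6 + 1845·5.45 + 6283·8.94 = 232734.27.
n_{Tier 3} = 865·6283·8.94 / 232734.27 = 208.8.

208.8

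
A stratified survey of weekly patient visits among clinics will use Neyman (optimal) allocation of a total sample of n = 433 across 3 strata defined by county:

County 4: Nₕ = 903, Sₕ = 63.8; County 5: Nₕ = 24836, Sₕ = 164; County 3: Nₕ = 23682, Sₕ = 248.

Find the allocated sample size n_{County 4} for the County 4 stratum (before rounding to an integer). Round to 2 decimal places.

Neyman allocation: nₕ = n·NₕSₕ / Σⱼ NⱼSⱼ.
Σ NⱼSⱼ = 903·63.8 + 24836·164 + 23682·248 = 1.0003851 × 10^7.
n_{County 4} = 433·903·63.8 / (1.0003851 × 10^7) = 2.49.

2.49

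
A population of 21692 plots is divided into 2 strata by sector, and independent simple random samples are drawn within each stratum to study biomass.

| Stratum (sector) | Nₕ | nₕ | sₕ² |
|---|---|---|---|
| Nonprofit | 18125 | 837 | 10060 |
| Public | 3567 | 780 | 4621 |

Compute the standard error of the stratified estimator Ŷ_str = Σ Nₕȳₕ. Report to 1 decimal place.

Var(Ŷ_str) = Σₕ Nₕ²(1 − fₕ)sₕ²/nₕ.
Nonprofit: 18125²·(1 − 837/18125)·10060/837 = 3.7661299 × 10^9.
Public: 3567²·(1 − 780/3567)·4621/780 = 5.8895409 × 10^7.
Sum = 3.8250253 × 10^9.
SE = √(3.8250253 × 10^9) = 61846.8.

61846.8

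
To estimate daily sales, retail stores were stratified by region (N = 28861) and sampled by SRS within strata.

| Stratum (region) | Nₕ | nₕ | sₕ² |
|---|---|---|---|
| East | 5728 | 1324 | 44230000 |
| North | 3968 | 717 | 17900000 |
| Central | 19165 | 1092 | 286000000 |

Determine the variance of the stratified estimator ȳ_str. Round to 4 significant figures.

Var(ȳ_str) = Σₕ Wₕ²(1 − fₕ)sₕ²/nₕ with Wₕ = Nₕ/N, N = 28861.
East: Wₕ = 0.19846852; term = 0.19846852²·(1 − 0.23114525)·44230000/1324 = 1011.7111.
North: Wₕ = 0.13748657; term = 0.13748657²·(1 − 0.18069556)·17900000/717 = 386.63375.
Central: Wₕ = 0.66404490; term = 0.66404490²·(1 − 0.05697887)·286000000/1092 = 108907.98.
Sum = 110306.32.

110300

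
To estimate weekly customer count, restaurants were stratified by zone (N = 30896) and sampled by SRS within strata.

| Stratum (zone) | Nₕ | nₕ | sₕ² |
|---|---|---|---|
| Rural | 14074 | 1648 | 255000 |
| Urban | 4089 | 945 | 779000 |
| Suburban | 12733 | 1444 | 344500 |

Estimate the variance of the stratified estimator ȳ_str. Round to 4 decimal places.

75.3759

Var(ȳ_str) = Σₕ Wₕ²(1 − fₕ)sₕ²/nₕ with Wₕ = Nₕ/N, N = 30896.
Rural: Wₕ = 0.45552822; term = 0.45552822²·(1 − 0.11709535)·255000/1648 = 28.348322.
Urban: Wₕ = 0.13234723; term = 0.13234723²·(1 − 0.23110785)·779000/945 = 11.101989.
Suburban: Wₕ = 0.41212455; term = 0.41212455²·(1 − 0.11340611)·344500/1444 = 35.925575.
Sum = 75.375886.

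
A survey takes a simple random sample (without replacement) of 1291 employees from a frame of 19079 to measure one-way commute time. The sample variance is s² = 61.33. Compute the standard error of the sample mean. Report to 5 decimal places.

0.21045

Under SRS without replacement, Var(ȳ) = (1 − f)·s²/n with f = n/N = 1291/19079 = 0.06766602.
Var(ȳ) = (1 − 0.06766602)·61.33/1291 = 0.93233398·0.047505809 = 0.04429128.
SE(ȳ) = √(0.04429128) = 0.21045.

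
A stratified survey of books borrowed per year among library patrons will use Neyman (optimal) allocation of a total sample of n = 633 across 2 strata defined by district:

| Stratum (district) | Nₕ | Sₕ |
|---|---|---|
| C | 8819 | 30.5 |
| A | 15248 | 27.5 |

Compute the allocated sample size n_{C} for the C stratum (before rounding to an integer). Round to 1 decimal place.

Neyman allocation: nₕ = n·NₕSₕ / Σⱼ NⱼSⱼ.
Σ NⱼSⱼ = 8819·30.5 + 15248·27.5 = 688299.5.
n_{C} = 633·8819·30.5 / 688299.5 = 247.4.

247.4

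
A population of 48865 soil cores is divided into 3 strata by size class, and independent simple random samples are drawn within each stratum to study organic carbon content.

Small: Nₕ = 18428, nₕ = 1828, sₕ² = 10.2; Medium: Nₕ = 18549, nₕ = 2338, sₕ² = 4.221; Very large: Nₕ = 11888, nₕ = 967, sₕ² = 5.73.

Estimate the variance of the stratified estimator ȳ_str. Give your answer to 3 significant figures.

0.00126

Var(ȳ_str) = Σₕ Wₕ²(1 − fₕ)sₕ²/nₕ with Wₕ = Nₕ/N, N = 48865.
Small: Wₕ = 0.37712064; term = 0.37712064²·(1 − 0.09919687)·10.2/1828 = 7.1484925 × 10^-4.
Medium: Wₕ = 0.37959685; term = 0.37959685²·(1 − 0.12604453)·4.221/2338 = 2.2735544 × 10^-4.
Very large: Wₕ = 0.24328251; term = 0.24328251²·(1 − 0.08134253)·5.73/967 = 3.2218369 × 10^-4.
Sum = 0.0012643884.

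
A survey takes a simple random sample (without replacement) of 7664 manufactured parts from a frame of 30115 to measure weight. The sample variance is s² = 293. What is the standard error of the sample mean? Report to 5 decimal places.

0.16882

Under SRS without replacement, Var(ȳ) = (1 − f)·s²/n with f = n/N = 7664/30115 = 0.25449112.
Var(ȳ) = (1 − 0.25449112)·293/7664 = 0.74550888·0.038230689 = 0.028501318.
SE(ȳ) = √(0.028501318) = 0.16882.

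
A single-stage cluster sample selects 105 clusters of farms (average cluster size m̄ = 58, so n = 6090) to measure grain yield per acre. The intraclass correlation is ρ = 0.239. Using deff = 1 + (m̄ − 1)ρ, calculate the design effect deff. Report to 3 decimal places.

14.623

deff = 1 + (58 − 1)·0.239 = 1 + 13.623 = 14.623.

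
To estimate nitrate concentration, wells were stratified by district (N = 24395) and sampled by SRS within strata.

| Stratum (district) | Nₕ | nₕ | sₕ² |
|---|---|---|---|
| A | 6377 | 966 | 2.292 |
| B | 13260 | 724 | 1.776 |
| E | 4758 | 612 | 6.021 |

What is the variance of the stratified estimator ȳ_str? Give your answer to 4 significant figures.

0.001149

Var(ȳ_str) = Σₕ Wₕ²(1 − fₕ)sₕ²/nₕ with Wₕ = Nₕ/N, N = 24395.
A: Wₕ = 0.26140603; term = 0.26140603²·(1 − 0.15148189)·2.292/966 = 1.3757192 × 10^-4.
B: Wₕ = 0.54355401; term = 0.54355401²·(1 − 0.05460030)·1.776/724 = 6.8518092 × 10^-4.
E: Wₕ = 0.19503997; term = 0.19503997²·(1 − 0.12862547)·6.021/612 = 3.2611389 × 10^-4.
Sum = 0.0011488667.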